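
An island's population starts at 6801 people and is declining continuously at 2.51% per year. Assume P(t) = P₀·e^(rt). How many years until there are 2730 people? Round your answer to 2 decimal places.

t ≈ 36.37 years

2730 = 6801 · e^(-0.0251·t)
t = ln(2730/6801) / -0.0251 = ln(0.40141) / -0.0251 = -0.91277 / -0.0251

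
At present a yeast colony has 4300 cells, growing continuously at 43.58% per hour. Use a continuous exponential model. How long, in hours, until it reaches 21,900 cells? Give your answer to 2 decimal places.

t ≈ 3.74 hours

21900 = 4300 · e^(0.4358·t)
t = ln(21900/4300) / 0.4358 = ln(5.09302) / 0.4358 = 1.62787 / 0.4358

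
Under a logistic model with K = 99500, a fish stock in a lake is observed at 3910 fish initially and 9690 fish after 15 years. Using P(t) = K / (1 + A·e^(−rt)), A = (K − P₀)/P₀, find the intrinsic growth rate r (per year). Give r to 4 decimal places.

r ≈ 0.0647 per year

A = (99500 − 3910)/3910 = 24.44757
9690 = 99500/(1 + 24.44757·e^(−r·15)) → e^(−15r) = (10.26832 − 1)/24.44757 = 0.37911
r = −ln(0.37911)/15 = 0.96993/15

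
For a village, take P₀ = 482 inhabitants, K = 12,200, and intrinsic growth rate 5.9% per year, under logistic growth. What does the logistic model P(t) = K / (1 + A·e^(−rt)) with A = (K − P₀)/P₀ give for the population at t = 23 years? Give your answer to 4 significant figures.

≈ 1,681 inhabitants

A = (12200 − 482)/482 = 24.3112
P(23) = 12200 / (1 + 24.3112·e^(−0.059·23)) = 12200 / (1 + 24.3112·0.257432)
= 12200 / 7.25848 ≈ 1680.79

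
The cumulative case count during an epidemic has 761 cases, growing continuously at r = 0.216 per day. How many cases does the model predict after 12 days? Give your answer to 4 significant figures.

≈ 10,160 cases

P(12) = 761 · e^(0.216·12) = 761 · e^(2.592)
= 761 · 13.35646 ≈ 10164.26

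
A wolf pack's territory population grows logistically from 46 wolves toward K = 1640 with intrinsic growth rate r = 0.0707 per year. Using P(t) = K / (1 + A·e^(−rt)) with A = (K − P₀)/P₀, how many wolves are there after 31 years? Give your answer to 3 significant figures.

A = (1640 − 46)/46 = 34.65217
P(31) = 1640 / (1 + 34.65217·e^(−0.0707·31)) = 1640 / (1 + 34.65217·0.111727)
= 1640 / 4.87157 ≈ 336.65

≈ 337 wolves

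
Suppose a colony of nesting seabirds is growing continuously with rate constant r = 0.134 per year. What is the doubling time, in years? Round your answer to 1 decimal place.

doubling time = ln(2) / |r| = 0.69315 / 0.134

doubling time ≈ 5.2 years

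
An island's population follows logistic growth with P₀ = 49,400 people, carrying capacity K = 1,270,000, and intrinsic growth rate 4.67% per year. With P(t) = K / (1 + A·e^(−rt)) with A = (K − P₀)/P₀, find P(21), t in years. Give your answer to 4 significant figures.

≈ 123,700 people

A = (1270000 − 49400)/49400 = 24.7085
P(21) = 1270000 / (1 + 24.7085·e^(−0.0467·21)) = 1270000 / (1 + 24.7085·0.375048)
= 1270000 / 10.26689 ≈ 123698.66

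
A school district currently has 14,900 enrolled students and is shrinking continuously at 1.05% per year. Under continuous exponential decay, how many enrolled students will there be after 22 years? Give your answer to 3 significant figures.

≈ 11,800 enrolled students

P(22) = 14900 · e^(-0.0105·22) = 14900 · e^(-0.231)
= 14900 · 0.79374 ≈ 11826.72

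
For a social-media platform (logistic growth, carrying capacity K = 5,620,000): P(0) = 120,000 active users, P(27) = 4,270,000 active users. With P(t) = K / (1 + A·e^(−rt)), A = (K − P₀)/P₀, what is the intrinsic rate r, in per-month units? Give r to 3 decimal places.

r ≈ 0.184 per month

A = (5620000 − 120000)/120000 = 45.83333
4270000 = 5620000/(1 + 45.83333·e^(−r·27)) → e^(−27r) = (1.31616 − 1)/45.83333 = 0.006898
r = −ln(0.006898)/27 = 4.97652/27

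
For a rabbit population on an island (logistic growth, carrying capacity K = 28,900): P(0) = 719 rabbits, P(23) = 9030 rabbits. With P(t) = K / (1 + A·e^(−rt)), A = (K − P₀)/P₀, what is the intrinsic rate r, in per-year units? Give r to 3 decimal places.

r ≈ 0.125 per year

A = (28900 − 719)/719 = 39.19471
9030 = 28900/(1 + 39.19471·e^(−r·23)) → e^(−23r) = (3.20044 − 1)/39.19471 = 0.056141
r = −ln(0.056141)/23 = 2.87988/23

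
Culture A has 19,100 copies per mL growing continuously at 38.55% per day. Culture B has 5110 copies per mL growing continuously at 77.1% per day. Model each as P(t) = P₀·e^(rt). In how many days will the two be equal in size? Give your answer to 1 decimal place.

19100·e^(0.3855t) = 5110·e^(0.771t)
19100/5110 = e^((0.771 − 0.3855)t) → ln(3.73777) = 0.3855·t
t = 1.31849 / 0.3855

t ≈ 3.4 days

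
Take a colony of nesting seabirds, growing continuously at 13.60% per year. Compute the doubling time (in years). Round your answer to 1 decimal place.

doubling time ≈ 5.1 years

doubling time = ln(2) / |r| = 0.69315 / 0.136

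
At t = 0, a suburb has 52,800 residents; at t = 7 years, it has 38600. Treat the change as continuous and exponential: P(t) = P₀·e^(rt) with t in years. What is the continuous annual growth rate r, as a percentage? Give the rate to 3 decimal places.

r ≈ -4.475% per year

38600 = 52800 · e^(r·7)
e^(7r) = 38600/52800 = 0.73106
r = ln(0.73106) / 7 = -0.31326 / 7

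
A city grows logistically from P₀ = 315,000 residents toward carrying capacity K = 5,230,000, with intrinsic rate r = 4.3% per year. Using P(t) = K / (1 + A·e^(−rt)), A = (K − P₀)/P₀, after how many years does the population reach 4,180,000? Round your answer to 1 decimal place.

A = (5230000 − 315000)/315000 = 15.60317
4180000 = 5230000/(1 + 15.60317·e^(−0.043t)) → 1 + 15.60317·e^(−0.043t) = 1.2512
e^(−0.043t) = 0.016099 → t = ln(62.1155)/0.043 = 4.129/0.043

t ≈ 96.0 years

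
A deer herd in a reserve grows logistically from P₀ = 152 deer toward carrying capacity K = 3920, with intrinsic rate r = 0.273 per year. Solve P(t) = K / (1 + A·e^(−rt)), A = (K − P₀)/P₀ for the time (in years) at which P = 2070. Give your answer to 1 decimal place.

A = (3920 − 152)/152 = 24.78947
2070 = 3920/(1 + 24.78947·e^(−0.273t)) → 1 + 24.78947·e^(−0.273t) = 1.89372
e^(−0.273t) = 0.036052 → t = ln(27.73741)/0.273 = 3.32278/0.273

t ≈ 12.2 years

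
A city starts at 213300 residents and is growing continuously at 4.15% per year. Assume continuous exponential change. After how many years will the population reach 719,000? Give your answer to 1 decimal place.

t ≈ 29.3 years

719000 = 213300 · e^(0.0415·t)
t = ln(719000/213300) / 0.0415 = ln(3.37084) / 0.0415 = 1.21516 / 0.0415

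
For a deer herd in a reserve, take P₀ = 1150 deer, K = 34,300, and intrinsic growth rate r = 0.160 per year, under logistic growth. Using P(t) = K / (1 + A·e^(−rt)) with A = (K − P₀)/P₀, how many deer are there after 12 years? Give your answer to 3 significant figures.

≈ 6,560 deer

A = (34300 − 1150)/1150 = 28.82609
P(12) = 34300 / (1 + 28.82609·e^(−0.16·12)) = 34300 / (1 + 28.82609·0.146607)
= 34300 / 5.22611 ≈ 6563.21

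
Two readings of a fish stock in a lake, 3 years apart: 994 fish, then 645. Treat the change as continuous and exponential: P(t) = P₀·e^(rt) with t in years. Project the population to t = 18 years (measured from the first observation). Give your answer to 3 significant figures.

r = ln(645/994) / 3 ≈ -0.144162 per year
P(18) = 994 · e^(-0.144162·18) = 994 · 0.07465 ≈ 74.2

≈ 74.2 fish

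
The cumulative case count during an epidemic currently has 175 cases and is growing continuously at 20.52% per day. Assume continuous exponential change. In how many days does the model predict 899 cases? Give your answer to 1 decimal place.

t ≈ 8.0 days

899 = 175 · e^(0.2052·t)
t = ln(899/175) / 0.2052 = ln(5.13714) / 0.2052 = 1.6365 / 0.2052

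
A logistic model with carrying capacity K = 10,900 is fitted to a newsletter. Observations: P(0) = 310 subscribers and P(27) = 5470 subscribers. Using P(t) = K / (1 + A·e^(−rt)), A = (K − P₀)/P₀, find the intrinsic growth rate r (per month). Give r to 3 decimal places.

A = (10900 − 310)/310 = 34.16129
5470 = 10900/(1 + 34.16129·e^(−r·27)) → e^(−27r) = (1.99269 − 1)/34.16129 = 0.029059
r = −ln(0.029059)/27 = 3.53843/27

r ≈ 0.131 per month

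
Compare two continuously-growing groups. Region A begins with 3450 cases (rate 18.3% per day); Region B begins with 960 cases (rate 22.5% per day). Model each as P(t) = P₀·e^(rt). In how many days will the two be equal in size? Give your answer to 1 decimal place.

3450·e^(0.183t) = 960·e^(0.225t)
3450/960 = e^((0.225 − 0.183)t) → ln(3.59375) = 0.042·t
t = 1.2792 / 0.042

t ≈ 30.5 days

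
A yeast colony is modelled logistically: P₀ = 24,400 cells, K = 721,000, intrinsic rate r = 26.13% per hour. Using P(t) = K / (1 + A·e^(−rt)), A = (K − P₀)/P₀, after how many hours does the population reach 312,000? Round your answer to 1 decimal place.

A = (721000 − 24400)/24400 = 28.54918
312000 = 721000/(1 + 28.54918·e^(−0.2613t)) → 1 + 28.54918·e^(−0.2613t) = 2.3109
e^(−0.2613t) = 0.045917 → t = ln(21.77835)/0.2613 = 3.08092/0.2613

t ≈ 11.8 hours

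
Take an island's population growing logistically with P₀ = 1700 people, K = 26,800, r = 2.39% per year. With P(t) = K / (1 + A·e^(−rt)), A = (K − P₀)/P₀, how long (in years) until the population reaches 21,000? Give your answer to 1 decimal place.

A = (26800 − 1700)/1700 = 14.76471
21000 = 26800/(1 + 14.76471·e^(−0.0239t)) → 1 + 14.76471·e^(−0.0239t) = 1.27619
e^(−0.0239t) = 0.018706 → t = ln(53.45842)/0.0239 = 3.9789/0.0239

t ≈ 166.5 years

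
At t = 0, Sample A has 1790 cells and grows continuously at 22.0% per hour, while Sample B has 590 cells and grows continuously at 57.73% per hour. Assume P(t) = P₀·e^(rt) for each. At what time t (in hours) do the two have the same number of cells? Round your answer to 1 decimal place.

t ≈ 3.1 hours

1790·e^(0.22t) = 590·e^(0.5773t)
1790/590 = e^((0.5773 − 0.22)t) → ln(3.0339) = 0.3573·t
t = 1.10985 / 0.3573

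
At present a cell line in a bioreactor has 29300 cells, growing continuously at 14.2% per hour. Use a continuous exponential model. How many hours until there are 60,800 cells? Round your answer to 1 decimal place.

60800 = 29300 · e^(0.142·t)
t = ln(60800/29300) / 0.142 = ln(2.07509) / 0.142 = 0.73 / 0.142

t ≈ 5.1 hours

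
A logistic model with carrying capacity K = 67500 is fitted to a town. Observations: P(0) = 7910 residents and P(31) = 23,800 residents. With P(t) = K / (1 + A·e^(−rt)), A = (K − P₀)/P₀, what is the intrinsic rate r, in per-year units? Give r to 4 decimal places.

A = (67500 − 7910)/7910 = 7.5335
23800 = 67500/(1 + 7.5335·e^(−r·31)) → e^(−31r) = (2.83613 − 1)/7.5335 = 0.243729
r = −ln(0.243729)/31 = 1.4117/31

r ≈ 0.0455 per year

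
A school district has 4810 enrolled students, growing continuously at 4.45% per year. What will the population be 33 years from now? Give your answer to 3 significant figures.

P(33) = 4810 · e^(0.0445·33) = 4810 · e^(1.4685)
= 4810 · 4.34272 ≈ 20888.46

≈ 20,900 enrolled students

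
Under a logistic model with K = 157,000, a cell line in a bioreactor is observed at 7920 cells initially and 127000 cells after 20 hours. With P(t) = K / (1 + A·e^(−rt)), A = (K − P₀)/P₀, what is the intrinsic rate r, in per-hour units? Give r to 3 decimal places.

A = (157000 − 7920)/7920 = 18.82323
127000 = 157000/(1 + 18.82323·e^(−r·20)) → e^(−20r) = (1.23622 − 1)/18.82323 = 0.012549
r = −ln(0.012549)/20 = 4.37808/20

r ≈ 0.219 per hour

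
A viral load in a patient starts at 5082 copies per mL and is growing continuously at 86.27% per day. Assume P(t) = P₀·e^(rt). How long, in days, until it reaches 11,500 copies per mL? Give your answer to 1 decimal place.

11500 = 5082 · e^(0.8627·t)
t = ln(11500/5082) / 0.8627 = ln(2.26289) / 0.8627 = 0.81664 / 0.8627

t ≈ 0.9 days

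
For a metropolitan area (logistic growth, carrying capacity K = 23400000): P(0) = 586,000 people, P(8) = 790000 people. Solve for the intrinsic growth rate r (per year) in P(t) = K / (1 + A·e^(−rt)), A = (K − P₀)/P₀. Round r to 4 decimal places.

r ≈ 0.0385 per year

A = (23400000 − 586000)/586000 = 38.93174
790000 = 23400000/(1 + 38.93174·e^(−r·8)) → e^(−8r) = (29.62025 − 1)/38.93174 = 0.735139
r = −ln(0.735139)/8 = 0.3077/8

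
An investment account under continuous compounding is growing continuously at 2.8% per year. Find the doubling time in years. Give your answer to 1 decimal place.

doubling time ≈ 24.8 years

doubling time = ln(2) / |r| = 0.69315 / 0.028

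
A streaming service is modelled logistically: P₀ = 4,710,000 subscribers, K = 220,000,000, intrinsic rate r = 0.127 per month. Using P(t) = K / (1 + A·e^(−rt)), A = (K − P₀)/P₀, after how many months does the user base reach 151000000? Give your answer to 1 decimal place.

A = (220000000 − 4710000)/4710000 = 45.70913
151000000 = 220000000/(1 + 45.70913·e^(−0.127t)) → 1 + 45.70913·e^(−0.127t) = 1.45695
e^(−0.127t) = 0.009997 → t = ln(100.03012)/0.127 = 4.60547/0.127

t ≈ 36.3 months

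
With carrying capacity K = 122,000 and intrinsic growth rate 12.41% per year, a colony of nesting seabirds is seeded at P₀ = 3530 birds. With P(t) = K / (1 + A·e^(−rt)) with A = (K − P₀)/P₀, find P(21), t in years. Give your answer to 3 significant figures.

≈ 35,100 birds

A = (122000 − 3530)/3530 = 33.56091
P(21) = 122000 / (1 + 33.56091·e^(−0.1241·21)) = 122000 / (1 + 33.56091·0.073822)
= 122000 / 3.47753 ≈ 35082.38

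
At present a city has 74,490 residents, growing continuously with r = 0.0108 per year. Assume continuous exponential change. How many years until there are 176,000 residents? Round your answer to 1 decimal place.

t ≈ 79.6 years

176000 = 74490 · e^(0.0108·t)
t = ln(176000/74490) / 0.0108 = ln(2.36273) / 0.0108 = 0.85982 / 0.0108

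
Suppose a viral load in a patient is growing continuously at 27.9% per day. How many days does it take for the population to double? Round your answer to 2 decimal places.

doubling time ≈ 2.48 days

doubling time = ln(2) / |r| = 0.69315 / 0.279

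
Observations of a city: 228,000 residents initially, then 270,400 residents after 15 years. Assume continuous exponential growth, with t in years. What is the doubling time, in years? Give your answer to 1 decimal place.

doubling time ≈ 61.0 years

r = ln(270400/228000) / 15 = ln(1.18596) / 15 ≈ 0.01137 per year
doubling time = ln 2 / |r| = 0.69315 / 0.01137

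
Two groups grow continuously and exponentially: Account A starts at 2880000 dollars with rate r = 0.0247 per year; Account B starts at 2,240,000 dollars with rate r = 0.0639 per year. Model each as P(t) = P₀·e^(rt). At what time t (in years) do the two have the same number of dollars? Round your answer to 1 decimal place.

t ≈ 6.4 years

2880000·e^(0.0247t) = 2240000·e^(0.0639t)
2880000/2240000 = e^((0.0639 − 0.0247)t) → ln(1.28571) = 0.0392·t
t = 0.25131 / 0.0392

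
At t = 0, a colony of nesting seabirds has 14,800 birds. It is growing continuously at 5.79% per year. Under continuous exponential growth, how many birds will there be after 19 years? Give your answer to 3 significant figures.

≈ 44,500 birds

P(19) = 14800 · e^(0.0579·19) = 14800 · e^(1.1001)
= 14800 · 3.00447 ≈ 44466.1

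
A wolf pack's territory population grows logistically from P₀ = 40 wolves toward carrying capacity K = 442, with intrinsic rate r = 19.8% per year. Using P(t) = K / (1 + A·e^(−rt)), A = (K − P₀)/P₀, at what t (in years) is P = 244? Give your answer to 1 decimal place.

A = (442 − 40)/40 = 10.05
244 = 442/(1 + 10.05·e^(−0.198t)) → 1 + 10.05·e^(−0.198t) = 1.81148
e^(−0.198t) = 0.080744 → t = ln(12.38485)/0.198 = 2.51647/0.198

t ≈ 12.7 years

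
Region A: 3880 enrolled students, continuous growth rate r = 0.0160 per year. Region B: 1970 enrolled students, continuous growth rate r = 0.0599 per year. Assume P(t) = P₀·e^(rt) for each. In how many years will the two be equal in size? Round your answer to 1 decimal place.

3880·e^(0.016t) = 1970·e^(0.0599t)
3880/1970 = e^((0.0599 − 0.016)t) → ln(1.96954) = 0.0439·t
t = 0.6778 / 0.0439

t ≈ 15.4 years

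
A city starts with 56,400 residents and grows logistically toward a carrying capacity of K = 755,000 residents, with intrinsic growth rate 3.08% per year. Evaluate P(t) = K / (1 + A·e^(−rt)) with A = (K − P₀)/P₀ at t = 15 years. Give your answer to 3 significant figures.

≈ 85,800 residents

A = (755000 − 56400)/56400 = 12.38652
P(15) = 755000 / (1 + 12.38652·e^(−0.0308·15)) = 755000 / (1 + 12.38652·0.630022)
= 755000 / 8.80379 ≈ 85758.55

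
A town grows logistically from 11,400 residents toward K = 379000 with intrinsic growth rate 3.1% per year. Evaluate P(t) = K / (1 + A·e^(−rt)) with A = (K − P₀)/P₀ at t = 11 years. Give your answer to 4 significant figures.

≈ 15,840 residents

A = (379000 − 11400)/11400 = 32.24561
P(11) = 379000 / (1 + 32.24561·e^(−0.031·11)) = 379000 / (1 + 32.24561·0.711059)
= 379000 / 23.92853 ≈ 15838.83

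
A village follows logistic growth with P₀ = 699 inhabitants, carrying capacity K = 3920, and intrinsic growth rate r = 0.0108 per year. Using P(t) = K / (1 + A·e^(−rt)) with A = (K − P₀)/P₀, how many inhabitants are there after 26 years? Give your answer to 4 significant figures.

A = (3920 − 699)/699 = 4.60801
P(26) = 3920 / (1 + 4.60801·e^(−0.0108·26)) = 3920 / (1 + 4.60801·0.755179)
= 3920 / 4.47988 ≈ 875.02

≈ 875.0 inhabitants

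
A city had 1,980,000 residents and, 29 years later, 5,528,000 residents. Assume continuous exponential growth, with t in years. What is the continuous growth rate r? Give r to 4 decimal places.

5528000 = 1980000 · e^(r·29)
e^(29r) = 5528000/1980000 = 2.79192
r = ln(2.79192) / 29 = 1.02673 / 29

r ≈ 0.0354 per year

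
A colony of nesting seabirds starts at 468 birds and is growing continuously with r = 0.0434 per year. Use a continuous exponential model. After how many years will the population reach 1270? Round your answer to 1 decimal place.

1270 = 468 · e^(0.0434·t)
t = ln(1270/468) / 0.0434 = ln(2.71368) / 0.0434 = 0.9983 / 0.0434

t ≈ 23.0 years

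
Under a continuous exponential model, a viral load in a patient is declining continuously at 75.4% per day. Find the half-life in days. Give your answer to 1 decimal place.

half-life ≈ 0.9 days

half-life = ln(2) / |r| = 0.69315 / 0.754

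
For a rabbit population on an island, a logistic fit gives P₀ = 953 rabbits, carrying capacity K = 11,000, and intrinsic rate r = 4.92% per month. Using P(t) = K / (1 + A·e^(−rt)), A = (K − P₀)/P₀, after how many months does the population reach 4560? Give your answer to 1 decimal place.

A = (11000 − 953)/953 = 10.5425
4560 = 11000/(1 + 10.5425·e^(−0.0492t)) → 1 + 10.5425·e^(−0.0492t) = 2.41228
e^(−0.0492t) = 0.133961 → t = ln(7.46487)/0.0492 = 2.01021/0.0492

t ≈ 40.9 months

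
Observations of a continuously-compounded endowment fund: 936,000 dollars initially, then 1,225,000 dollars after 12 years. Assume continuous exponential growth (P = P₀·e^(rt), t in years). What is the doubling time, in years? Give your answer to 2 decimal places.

r = ln(1225000/936000) / 12 = ln(1.30876) / 12 ≈ 0.022423 per year
doubling time = ln 2 / |r| = 0.69315 / 0.022423

doubling time ≈ 30.91 years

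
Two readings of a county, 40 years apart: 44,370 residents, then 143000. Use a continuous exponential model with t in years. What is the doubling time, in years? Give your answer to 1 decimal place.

doubling time ≈ 23.7 years

r = ln(143000/44370) / 40 = ln(3.2229) / 40 ≈ 0.029257 per year
doubling time = ln 2 / |r| = 0.69315 / 0.029257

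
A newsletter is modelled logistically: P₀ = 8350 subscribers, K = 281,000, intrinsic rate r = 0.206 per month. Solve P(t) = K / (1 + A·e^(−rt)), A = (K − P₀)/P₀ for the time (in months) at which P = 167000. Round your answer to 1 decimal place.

t ≈ 18.8 months

A = (281000 − 8350)/8350 = 32.65269
167000 = 281000/(1 + 32.65269·e^(−0.206t)) → 1 + 32.65269·e^(−0.206t) = 1.68263
e^(−0.206t) = 0.020906 → t = ln(47.83333)/0.206 = 3.86772/0.206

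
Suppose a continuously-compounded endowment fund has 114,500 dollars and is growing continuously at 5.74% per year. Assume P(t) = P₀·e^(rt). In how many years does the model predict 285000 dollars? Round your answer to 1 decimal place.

285000 = 114500 · e^(0.0574·t)
t = ln(285000/114500) / 0.0574 = ln(2.48908) / 0.0574 = 0.91191 / 0.0574

t ≈ 15.9 years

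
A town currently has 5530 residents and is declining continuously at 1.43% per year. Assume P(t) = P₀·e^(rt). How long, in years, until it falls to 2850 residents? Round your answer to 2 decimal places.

2850 = 5530 · e^(-0.0143·t)
t = ln(2850/5530) / -0.0143 = ln(0.51537) / -0.0143 = -0.66287 / -0.0143

t ≈ 46.35 years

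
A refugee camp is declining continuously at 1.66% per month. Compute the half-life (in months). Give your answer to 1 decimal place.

half-life = ln(2) / |r| = 0.69315 / 0.0166

half-life ≈ 41.8 months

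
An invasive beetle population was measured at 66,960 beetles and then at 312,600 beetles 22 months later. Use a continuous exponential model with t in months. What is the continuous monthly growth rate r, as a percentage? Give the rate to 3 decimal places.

r ≈ 7.004% per month

312600 = 66960 · e^(r·22)
e^(22r) = 312600/66960 = 4.66846
r = ln(4.66846) / 22 = 1.54083 / 22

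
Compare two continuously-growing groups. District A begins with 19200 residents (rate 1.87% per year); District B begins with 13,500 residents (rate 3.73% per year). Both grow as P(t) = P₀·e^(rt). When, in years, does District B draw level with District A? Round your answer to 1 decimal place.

t ≈ 18.9 years

19200·e^(0.0187t) = 13500·e^(0.0373t)
19200/13500 = e^((0.0373 − 0.0187)t) → ln(1.42222) = 0.0186·t
t = 0.35222 / 0.0186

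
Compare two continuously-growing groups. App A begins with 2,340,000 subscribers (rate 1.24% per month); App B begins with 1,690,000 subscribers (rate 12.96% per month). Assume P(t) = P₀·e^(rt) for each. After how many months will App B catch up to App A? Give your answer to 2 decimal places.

t ≈ 2.78 months

2340000·e^(0.0124t) = 1690000·e^(0.1296t)
2340000/1690000 = e^((0.1296 − 0.0124)t) → ln(1.38462) = 0.1172·t
t = 0.32542 / 0.1172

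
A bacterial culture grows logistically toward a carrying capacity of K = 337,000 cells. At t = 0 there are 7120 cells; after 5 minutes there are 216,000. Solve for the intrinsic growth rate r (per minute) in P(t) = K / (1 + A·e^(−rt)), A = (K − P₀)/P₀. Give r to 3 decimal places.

A = (337000 − 7120)/7120 = 46.33146
216000 = 337000/(1 + 46.33146·e^(−r·5)) → e^(−5r) = (1.56019 − 1)/46.33146 = 0.012091
r = −ln(0.012091)/5 = 4.41531/5

r ≈ 0.883 per minute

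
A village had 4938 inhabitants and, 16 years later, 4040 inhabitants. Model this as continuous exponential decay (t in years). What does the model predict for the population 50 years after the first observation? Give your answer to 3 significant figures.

r = ln(4040/4938) / 16 ≈ -0.012545 per year
P(50) = 4938 · e^(-0.012545·50) = 4938 · 0.53407 ≈ 2637.22

≈ 2,640 inhabitants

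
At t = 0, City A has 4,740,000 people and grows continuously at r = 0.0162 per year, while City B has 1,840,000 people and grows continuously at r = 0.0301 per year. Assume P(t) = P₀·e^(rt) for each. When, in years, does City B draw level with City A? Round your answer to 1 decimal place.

4740000·e^(0.0162t) = 1840000·e^(0.0301t)
4740000/1840000 = e^((0.0301 − 0.0162)t) → ln(2.57609) = 0.0139·t
t = 0.94627 / 0.0139

t ≈ 68.1 years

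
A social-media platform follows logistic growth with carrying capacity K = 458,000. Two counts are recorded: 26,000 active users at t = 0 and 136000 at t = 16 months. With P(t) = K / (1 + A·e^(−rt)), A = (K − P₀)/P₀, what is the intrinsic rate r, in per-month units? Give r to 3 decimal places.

A = (458000 − 26000)/26000 = 16.61538
136000 = 458000/(1 + 16.61538·e^(−r·16)) → e^(−16r) = (3.36765 − 1)/16.61538 = 0.142497
r = −ln(0.142497)/16 = 1.94843/16

r ≈ 0.122 per month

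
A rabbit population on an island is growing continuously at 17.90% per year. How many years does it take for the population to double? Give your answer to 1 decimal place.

doubling time ≈ 3.9 years

doubling time = ln(2) / |r| = 0.69315 / 0.179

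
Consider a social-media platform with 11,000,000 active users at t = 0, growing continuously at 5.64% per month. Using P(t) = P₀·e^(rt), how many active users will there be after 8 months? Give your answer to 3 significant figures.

≈ 17,300,000 active users

P(8) = 11000000 · e^(0.0564·8) = 11000000 · e^(0.4512)
= 11000000 · 1.5702 ≈ 17272148.19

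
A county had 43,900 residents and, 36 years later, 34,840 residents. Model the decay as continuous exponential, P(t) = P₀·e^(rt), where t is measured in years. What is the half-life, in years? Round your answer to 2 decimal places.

r = ln(34840/43900) / 36 = ln(0.79362) / 36 ≈ -0.006421 per year
half-life = ln 2 / |r| = 0.69315 / 0.006421

half-life ≈ 107.95 years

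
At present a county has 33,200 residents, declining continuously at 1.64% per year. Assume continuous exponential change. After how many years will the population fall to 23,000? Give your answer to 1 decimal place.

23000 = 33200 · e^(-0.0164·t)
t = ln(23000/33200) / -0.0164 = ln(0.69277) / -0.0164 = -0.36706 / -0.0164

t ≈ 22.4 years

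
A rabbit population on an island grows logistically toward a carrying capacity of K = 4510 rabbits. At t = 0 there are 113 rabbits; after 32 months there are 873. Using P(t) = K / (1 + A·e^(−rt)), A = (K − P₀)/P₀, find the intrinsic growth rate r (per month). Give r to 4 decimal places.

A = (4510 − 113)/113 = 38.9115
873 = 4510/(1 + 38.9115·e^(−r·32)) → e^(−32r) = (5.16609 − 1)/38.9115 = 0.107066
r = −ln(0.107066)/32 = 2.23431/32

r ≈ 0.0698 per month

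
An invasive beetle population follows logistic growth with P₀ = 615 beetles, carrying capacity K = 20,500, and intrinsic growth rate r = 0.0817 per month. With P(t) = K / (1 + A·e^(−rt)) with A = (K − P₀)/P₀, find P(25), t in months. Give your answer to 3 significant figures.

≈ 3,950 beetles

A = (20500 − 615)/615 = 32.33333
P(25) = 20500 / (1 + 32.33333·e^(−0.0817·25)) = 20500 / (1 + 32.33333·0.129704)
= 20500 / 5.19376 ≈ 3947.04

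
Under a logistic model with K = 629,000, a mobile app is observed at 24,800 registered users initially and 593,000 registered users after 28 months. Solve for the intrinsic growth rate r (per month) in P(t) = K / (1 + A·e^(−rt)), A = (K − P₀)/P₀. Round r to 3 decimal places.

r ≈ 0.214 per month

A = (629000 − 24800)/24800 = 24.3629
593000 = 629000/(1 + 24.3629·e^(−r·28)) → e^(−28r) = (1.06071 − 1)/24.3629 = 0.002492
r = −ln(0.002492)/28 = 5.99474/28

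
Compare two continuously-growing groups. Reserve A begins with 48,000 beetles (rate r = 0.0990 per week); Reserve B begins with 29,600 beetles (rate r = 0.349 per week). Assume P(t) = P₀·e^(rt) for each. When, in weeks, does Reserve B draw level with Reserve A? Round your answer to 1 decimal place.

48000·e^(0.099t) = 29600·e^(0.349t)
48000/29600 = e^((0.349 − 0.099)t) → ln(1.62162) = 0.25·t
t = 0.48343 / 0.25

t ≈ 1.9 weeks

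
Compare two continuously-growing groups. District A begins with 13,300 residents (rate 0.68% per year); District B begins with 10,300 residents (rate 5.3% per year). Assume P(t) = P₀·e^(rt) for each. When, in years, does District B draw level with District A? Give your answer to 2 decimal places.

t ≈ 5.53 years

13300·e^(0.0068t) = 10300·e^(0.053t)
13300/10300 = e^((0.053 − 0.0068)t) → ln(1.29126) = 0.0462·t
t = 0.25562 / 0.0462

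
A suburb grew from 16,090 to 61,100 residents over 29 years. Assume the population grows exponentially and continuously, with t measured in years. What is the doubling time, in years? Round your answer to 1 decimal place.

r = ln(61100/16090) / 29 = ln(3.79739) / 29 ≈ 0.046011 per year
doubling time = ln 2 / |r| = 0.69315 / 0.046011

doubling time ≈ 15.1 years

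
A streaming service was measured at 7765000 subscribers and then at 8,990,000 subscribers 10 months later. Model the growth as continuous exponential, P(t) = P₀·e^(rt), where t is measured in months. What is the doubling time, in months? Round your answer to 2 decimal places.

doubling time ≈ 47.32 months

r = ln(8990000/7765000) / 10 = ln(1.15776) / 10 ≈ 0.014649 per month
doubling time = ln 2 / |r| = 0.69315 / 0.014649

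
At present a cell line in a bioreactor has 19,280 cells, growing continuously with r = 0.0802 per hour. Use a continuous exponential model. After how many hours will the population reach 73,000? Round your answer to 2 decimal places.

t ≈ 16.60 hours

73000 = 19280 · e^(0.0802·t)
t = ln(73000/19280) / 0.0802 = ln(3.78631) / 0.0802 = 1.33139 / 0.0802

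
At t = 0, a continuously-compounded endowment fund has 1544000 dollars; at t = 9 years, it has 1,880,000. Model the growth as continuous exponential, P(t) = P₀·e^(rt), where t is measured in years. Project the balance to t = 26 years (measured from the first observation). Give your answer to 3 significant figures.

≈ 2,730,000 dollars

r = ln(1880000/1544000) / 9 ≈ 0.021877 per year
P(26) = 1544000 · e^(0.021877·26) = 1544000 · 1.76616 ≈ 2726953.82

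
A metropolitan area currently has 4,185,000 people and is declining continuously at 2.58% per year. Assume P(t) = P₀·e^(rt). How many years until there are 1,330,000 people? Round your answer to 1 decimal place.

1330000 = 4185000 · e^(-0.0258·t)
t = ln(1330000/4185000) / -0.0258 = ln(0.3178) / -0.0258 = -1.14633 / -0.0258

t ≈ 44.4 years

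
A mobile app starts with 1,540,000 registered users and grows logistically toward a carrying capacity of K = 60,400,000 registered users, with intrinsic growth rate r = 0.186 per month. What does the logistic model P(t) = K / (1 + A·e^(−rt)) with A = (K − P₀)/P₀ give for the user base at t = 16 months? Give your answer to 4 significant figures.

≈ 20,480,000 registered users

A = (60400000 − 1540000)/1540000 = 38.22078
P(16) = 60400000 / (1 + 38.22078·e^(−0.186·16)) = 60400000 / (1 + 38.22078·0.050996)
= 60400000 / 2.94912 ≈ 20480667.66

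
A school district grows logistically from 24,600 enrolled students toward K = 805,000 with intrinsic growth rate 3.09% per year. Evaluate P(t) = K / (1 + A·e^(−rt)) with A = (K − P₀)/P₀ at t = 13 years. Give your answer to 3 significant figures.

A = (805000 − 24600)/24600 = 31.72358
P(13) = 805000 / (1 + 31.72358·e^(−0.0309·13)) = 805000 / (1 + 31.72358·0.669181)
= 805000 / 22.22883 ≈ 36214.23

≈ 36,200 enrolled students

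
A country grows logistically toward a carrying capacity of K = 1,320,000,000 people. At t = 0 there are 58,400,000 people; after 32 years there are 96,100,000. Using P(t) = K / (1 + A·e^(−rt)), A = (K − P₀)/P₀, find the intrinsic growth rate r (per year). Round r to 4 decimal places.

A = (1320000000 − 58400000)/58400000 = 21.60274
96100000 = 1320000000/(1 + 21.60274·e^(−r·32)) → e^(−32r) = (13.73569 − 1)/21.60274 = 0.589541
r = −ln(0.589541)/32 = 0.52841/32

r ≈ 0.0165 per year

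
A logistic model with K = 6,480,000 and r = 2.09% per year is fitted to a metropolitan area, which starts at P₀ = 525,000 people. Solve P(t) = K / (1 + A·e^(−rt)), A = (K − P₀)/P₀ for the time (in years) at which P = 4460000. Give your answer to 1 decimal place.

t ≈ 154.1 years

A = (6480000 − 525000)/525000 = 11.34286
4460000 = 6480000/(1 + 11.34286·e^(−0.0209t)) → 1 + 11.34286·e^(−0.0209t) = 1.45291
e^(−0.0209t) = 0.03993 → t = ln(25.04413)/0.0209 = 3.22064/0.0209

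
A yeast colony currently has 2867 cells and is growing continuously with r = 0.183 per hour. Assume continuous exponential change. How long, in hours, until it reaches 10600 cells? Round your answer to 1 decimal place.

10600 = 2867 · e^(0.183·t)
t = ln(10600/2867) / 0.183 = ln(3.69724) / 0.183 = 1.30759 / 0.183

t ≈ 7.1 hours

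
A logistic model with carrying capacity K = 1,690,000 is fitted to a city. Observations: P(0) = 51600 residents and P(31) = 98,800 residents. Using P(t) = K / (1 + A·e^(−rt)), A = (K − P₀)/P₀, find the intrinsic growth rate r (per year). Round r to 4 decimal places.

r ≈ 0.0219 per year

A = (1690000 − 51600)/51600 = 31.75194
98800 = 1690000/(1 + 31.75194·e^(−r·31)) → e^(−31r) = (17.10526 − 1)/31.75194 = 0.507221
r = −ln(0.507221)/31 = 0.67881/31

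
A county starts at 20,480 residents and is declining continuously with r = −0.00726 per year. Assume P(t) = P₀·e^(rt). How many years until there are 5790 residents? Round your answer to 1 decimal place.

t ≈ 174.0 years

5790 = 20480 · e^(-0.00726·t)
t = ln(5790/20480) / -0.00726 = ln(0.28271) / -0.00726 = -1.26332 / -0.00726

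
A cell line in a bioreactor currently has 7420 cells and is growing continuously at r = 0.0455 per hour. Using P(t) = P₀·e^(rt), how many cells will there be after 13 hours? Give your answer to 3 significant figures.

P(13) = 7420 · e^(0.0455·13) = 7420 · e^(0.5915)
= 7420 · 1.8067 ≈ 13405.69

≈ 13,400 cells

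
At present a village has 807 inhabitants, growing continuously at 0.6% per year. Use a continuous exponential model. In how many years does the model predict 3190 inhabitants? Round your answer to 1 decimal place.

t ≈ 229.1 years

3190 = 807 · e^(0.006·t)
t = ln(3190/807) / 0.006 = ln(3.95291) / 0.006 = 1.37445 / 0.006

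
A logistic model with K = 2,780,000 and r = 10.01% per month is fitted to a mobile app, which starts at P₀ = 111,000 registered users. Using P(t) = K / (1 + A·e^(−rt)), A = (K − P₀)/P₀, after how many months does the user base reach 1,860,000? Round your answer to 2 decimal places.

t ≈ 38.80 months

A = (2780000 − 111000)/111000 = 24.04505
1860000 = 2780000/(1 + 24.04505·e^(−0.1001t)) → 1 + 24.04505·e^(−0.1001t) = 1.49462
e^(−0.1001t) = 0.020571 → t = ln(48.61281)/0.1001 = 3.88389/0.1001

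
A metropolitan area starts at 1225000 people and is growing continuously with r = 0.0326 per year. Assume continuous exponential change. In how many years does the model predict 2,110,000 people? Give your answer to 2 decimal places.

t ≈ 16.68 years

2110000 = 1225000 · e^(0.0326·t)
t = ln(2110000/1225000) / 0.0326 = ln(1.72245) / 0.0326 = 0.54375 / 0.0326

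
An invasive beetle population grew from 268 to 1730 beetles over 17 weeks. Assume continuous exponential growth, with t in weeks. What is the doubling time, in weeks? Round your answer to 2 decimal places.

r = ln(1730/268) / 17 = ln(6.45522) / 17 ≈ 0.109699 per week
doubling time = ln 2 / |r| = 0.69315 / 0.109699

doubling time ≈ 6.32 weeks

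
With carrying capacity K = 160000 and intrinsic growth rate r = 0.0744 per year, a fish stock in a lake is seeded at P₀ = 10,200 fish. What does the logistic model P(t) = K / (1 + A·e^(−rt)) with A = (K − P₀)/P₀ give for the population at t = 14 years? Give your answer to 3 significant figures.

≈ 25,900 fish

A = (160000 − 10200)/10200 = 14.68627
P(14) = 160000 / (1 + 14.68627·e^(−0.0744·14)) = 160000 / (1 + 14.68627·0.35289)
= 160000 / 6.18263 ≈ 25878.94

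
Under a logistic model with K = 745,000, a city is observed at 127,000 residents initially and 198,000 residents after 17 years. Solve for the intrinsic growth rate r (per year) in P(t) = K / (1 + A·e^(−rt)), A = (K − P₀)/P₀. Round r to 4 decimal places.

r ≈ 0.0333 per year

A = (745000 − 127000)/127000 = 4.86614
198000 = 745000/(1 + 4.86614·e^(−r·17)) → e^(−17r) = (3.76263 − 1)/4.86614 = 0.567724
r = −ln(0.567724)/17 = 0.56612/17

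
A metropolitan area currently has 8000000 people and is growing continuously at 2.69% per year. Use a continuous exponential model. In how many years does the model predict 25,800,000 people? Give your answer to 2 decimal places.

25800000 = 8000000 · e^(0.0269·t)
t = ln(25800000/8000000) / 0.0269 = ln(3.225) / 0.0269 = 1.17093 / 0.0269

t ≈ 43.53 years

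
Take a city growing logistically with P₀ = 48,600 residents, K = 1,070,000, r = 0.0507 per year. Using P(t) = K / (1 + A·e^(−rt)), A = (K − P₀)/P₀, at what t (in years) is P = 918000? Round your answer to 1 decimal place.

t ≈ 95.5 years

A = (1070000 − 48600)/48600 = 21.01646
918000 = 1070000/(1 + 21.01646·e^(−0.0507t)) → 1 + 21.01646·e^(−0.0507t) = 1.16558
e^(−0.0507t) = 0.007878 → t = ln(126.92836)/0.0507 = 4.84362/0.0507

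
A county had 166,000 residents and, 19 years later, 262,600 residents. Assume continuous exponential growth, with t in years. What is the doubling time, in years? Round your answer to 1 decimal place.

doubling time ≈ 28.7 years

r = ln(262600/166000) / 19 = ln(1.58193) / 19 ≈ 0.024139 per year
doubling time = ln 2 / |r| = 0.69315 / 0.024139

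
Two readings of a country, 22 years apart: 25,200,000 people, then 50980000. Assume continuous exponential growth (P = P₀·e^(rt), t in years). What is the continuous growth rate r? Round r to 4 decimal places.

r ≈ 0.0320 per year

50980000 = 25200000 · e^(r·22)
e^(22r) = 50980000/25200000 = 2.02302
r = ln(2.02302) / 22 = 0.70459 / 22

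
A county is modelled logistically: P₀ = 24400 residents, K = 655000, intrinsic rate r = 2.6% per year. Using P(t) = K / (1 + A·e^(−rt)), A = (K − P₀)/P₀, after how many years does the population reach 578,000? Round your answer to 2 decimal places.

A = (655000 − 24400)/24400 = 25.84426
578000 = 655000/(1 + 25.84426·e^(−0.026t)) → 1 + 25.84426·e^(−0.026t) = 1.13322
e^(−0.026t) = 0.005155 → t = ln(193.99979)/0.026 = 5.26786/0.026

t ≈ 202.61 years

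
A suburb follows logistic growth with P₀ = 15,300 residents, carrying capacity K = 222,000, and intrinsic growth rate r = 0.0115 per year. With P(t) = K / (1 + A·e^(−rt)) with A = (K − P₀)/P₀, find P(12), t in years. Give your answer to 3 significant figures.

A = (222000 − 15300)/15300 = 13.5098
P(12) = 222000 / (1 + 13.5098·e^(−0.0115·12)) = 222000 / (1 + 13.5098·0.871099)
= 222000 / 12.76837 ≈ 17386.71

≈ 17,400 residents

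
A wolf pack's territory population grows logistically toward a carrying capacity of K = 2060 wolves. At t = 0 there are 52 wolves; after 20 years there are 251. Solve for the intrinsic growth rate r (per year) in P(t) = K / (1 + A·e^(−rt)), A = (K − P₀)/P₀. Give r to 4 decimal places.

A = (2060 − 52)/52 = 38.61538
251 = 2060/(1 + 38.61538·e^(−r·20)) → e^(−20r) = (8.20717 − 1)/38.61538 = 0.18664
r = −ln(0.18664)/20 = 1.67857/20

r ≈ 0.0839 per year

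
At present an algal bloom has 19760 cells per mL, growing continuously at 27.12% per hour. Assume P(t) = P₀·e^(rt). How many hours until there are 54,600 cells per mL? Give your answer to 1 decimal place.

t ≈ 3.7 hours

54600 = 19760 · e^(0.2712·t)
t = ln(54600/19760) / 0.2712 = ln(2.76316) / 0.2712 = 1.01637 / 0.2712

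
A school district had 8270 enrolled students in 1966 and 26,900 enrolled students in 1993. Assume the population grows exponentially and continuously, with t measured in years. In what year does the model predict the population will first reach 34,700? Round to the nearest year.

r = ln(26900/8270) / 27 = 1.17949/27 ≈ 0.043685 per year
t = ln(34700/8270) / r = 1.43411/0.043685 ≈ 32.83 years after 1966

year 1999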